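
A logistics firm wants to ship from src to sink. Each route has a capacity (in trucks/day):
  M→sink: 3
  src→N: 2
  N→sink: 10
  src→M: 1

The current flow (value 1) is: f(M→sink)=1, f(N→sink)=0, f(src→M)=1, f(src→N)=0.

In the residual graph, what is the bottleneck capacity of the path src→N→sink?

2

Residual capacities along the path: src→N: 2, N→sink: 10.
Minimum is 2.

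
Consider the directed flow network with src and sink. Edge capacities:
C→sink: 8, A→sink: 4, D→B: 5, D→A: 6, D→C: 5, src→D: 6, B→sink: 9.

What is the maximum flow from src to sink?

Augment src→D→B→sink: bottleneck 5. Total 5.
Augment src→D→C→sink: bottleneck 1. Total 6.
No augmenting path remains in the residual graph.

6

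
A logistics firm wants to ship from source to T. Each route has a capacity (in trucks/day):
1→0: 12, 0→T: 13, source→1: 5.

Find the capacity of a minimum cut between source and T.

5

Max flow = 5 (via 1 augmenting path).
In the residual at optimum, the set reachable from source is {source}.
Cut edges: source→1 (cap 5). Sum = 5.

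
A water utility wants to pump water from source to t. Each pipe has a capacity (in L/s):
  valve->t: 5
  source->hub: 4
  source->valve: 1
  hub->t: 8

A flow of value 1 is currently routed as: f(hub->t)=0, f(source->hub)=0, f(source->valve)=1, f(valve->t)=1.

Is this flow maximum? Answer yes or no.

No

Residual path source->hub->t has bottleneck 4 > 0.
Pushing 4 along it raises the flow to 5, so the given flow is not maximum.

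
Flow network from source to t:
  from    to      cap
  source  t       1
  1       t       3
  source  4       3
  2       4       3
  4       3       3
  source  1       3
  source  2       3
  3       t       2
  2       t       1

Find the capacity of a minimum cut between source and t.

Max flow = 7 (via 4 augmenting paths).
In the residual at optimum, the set reachable from source is {2, 3, 4, source}.
Cut edges: source->1 (cap 3), source->t (cap 1), 2->t (cap 1), 3->t (cap 2). Sum = 7.

7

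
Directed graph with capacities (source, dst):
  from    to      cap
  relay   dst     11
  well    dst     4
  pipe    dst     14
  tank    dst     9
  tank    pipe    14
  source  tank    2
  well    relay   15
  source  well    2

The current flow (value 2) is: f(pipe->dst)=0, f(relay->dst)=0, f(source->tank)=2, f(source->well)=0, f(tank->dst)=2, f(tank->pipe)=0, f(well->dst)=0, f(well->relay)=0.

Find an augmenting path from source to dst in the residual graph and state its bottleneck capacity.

Residual along source->well->dst: source->well: 2, well->dst: 4.
Bottleneck = min = 2.

source->well->dst, bottleneck 2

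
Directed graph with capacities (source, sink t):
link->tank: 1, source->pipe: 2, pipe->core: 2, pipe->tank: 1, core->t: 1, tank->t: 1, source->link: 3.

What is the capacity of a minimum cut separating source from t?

Max flow = 2 (via 2 augmenting paths).
In the residual at optimum, the set reachable from source is {core, link, pipe, source, tank}.
Cut edges: core->t (cap 1), tank->t (cap 1). Sum = 2.

2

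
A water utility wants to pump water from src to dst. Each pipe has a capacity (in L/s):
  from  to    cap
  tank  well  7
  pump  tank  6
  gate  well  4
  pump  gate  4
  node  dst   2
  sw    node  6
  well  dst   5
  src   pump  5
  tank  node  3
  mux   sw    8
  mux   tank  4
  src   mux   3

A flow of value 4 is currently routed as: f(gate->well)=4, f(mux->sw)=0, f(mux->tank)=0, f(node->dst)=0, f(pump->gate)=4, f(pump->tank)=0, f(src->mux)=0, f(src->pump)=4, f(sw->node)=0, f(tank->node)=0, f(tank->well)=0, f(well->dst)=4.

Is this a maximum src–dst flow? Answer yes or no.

Residual path src->pump->tank->well->dst has bottleneck 1 > 0.
Pushing 1 along it raises the flow to 5, so the given flow is not maximum.

No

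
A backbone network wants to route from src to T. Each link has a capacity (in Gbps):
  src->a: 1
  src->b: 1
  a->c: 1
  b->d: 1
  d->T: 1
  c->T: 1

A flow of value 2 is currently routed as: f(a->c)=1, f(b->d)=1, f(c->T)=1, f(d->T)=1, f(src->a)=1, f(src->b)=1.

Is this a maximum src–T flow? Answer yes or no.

Yes

Residual reachable from src: {src}; T is not reachable.
Saturated cut: src->a, src->b with total capacity 2 = current flow value. Flow is maximum.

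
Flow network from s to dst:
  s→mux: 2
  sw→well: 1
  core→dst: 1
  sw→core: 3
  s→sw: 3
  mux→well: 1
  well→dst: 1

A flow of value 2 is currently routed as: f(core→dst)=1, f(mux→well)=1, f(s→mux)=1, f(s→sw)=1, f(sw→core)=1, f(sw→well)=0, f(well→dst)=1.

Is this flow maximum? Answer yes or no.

Yes

Residual reachable from s: {core, mux, s, sw, well}; dst is not reachable.
Saturated cut: well→dst, core→dst with total capacity 2 = current flow value. Flow is maximum.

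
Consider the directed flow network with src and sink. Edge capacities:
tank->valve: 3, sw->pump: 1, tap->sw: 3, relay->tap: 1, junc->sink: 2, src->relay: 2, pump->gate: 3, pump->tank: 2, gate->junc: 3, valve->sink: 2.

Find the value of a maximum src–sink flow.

1

Augment src->relay->tap->sw->pump->gate->junc->sink: bottleneck 1. Total 1.
No augmenting path remains in the residual graph.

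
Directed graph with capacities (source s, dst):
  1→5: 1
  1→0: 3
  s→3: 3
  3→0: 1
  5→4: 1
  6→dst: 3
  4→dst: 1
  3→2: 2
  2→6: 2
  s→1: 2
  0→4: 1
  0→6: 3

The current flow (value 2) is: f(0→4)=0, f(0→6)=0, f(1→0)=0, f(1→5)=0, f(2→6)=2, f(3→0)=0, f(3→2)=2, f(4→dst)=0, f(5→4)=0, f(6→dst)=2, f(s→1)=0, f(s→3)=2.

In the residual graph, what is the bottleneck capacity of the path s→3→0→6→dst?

1

Residual capacities along the path: s→3: 1, 3→0: 1, 0→6: 3, 6→dst: 1.
Minimum is 1.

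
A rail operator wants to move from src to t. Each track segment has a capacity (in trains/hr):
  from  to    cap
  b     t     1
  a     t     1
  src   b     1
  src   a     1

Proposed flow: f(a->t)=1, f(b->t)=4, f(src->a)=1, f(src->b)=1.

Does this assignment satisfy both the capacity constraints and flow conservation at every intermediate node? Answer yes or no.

No

Capacity violated on b->t: flow 4 > capacity 1.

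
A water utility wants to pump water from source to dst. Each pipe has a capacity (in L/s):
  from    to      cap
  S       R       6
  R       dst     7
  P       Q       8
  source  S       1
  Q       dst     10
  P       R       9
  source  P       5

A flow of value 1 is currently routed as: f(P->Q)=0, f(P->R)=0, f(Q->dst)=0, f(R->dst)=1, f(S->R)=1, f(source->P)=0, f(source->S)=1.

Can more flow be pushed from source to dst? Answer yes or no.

Residual path source->P->R->dst has bottleneck 5 > 0.
Pushing 5 along it raises the flow to 6, so the given flow is not maximum.

Yes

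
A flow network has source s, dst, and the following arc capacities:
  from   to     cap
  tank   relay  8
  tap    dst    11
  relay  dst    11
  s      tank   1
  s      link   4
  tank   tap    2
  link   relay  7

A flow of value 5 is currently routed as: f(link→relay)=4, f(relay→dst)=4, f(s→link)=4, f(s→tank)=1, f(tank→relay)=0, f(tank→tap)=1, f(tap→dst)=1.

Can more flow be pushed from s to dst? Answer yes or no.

No

Residual reachable from s: {s}; dst is not reachable.
Saturated cut: s→tank, s→link with total capacity 5 = current flow value. Flow is maximum.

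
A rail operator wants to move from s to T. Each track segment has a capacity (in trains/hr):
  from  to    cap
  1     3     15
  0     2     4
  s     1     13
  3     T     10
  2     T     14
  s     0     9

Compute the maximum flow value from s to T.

14

Augment s->1->3->T: bottleneck 10. Total 10.
Augment s->0->2->T: bottleneck 4. Total 14.
No augmenting path remains in the residual graph.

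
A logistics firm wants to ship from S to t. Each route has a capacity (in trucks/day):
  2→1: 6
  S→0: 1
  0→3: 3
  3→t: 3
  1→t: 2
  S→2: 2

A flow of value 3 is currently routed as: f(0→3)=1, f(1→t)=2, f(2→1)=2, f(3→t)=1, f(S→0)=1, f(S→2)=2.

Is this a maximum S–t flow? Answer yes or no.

Yes

Residual reachable from S: {S}; t is not reachable.
Saturated cut: S→2, S→0 with total capacity 3 = current flow value. Flow is maximum.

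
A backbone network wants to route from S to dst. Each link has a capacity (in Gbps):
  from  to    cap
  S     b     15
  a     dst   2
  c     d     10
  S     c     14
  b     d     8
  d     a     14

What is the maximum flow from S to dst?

2

Augment S→c→d→a→dst: bottleneck 2. Total 2.
No augmenting path remains in the residual graph.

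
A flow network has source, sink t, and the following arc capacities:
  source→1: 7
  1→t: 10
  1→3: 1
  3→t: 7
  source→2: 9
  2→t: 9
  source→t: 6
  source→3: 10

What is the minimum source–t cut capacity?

Max flow = 29 (via 4 augmenting paths).
In the residual at optimum, the set reachable from source is {3, source}.
Cut edges: source→2 (cap 9), source→1 (cap 7), source→t (cap 6), 3→t (cap 7). Sum = 29.

29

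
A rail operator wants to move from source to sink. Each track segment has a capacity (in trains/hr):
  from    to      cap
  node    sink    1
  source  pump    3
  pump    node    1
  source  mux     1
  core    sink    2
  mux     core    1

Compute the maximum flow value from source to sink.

Augment source→mux→core→sink: bottleneck 1. Total 1.
Augment source→pump→node→sink: bottleneck 1. Total 2.
No augmenting path remains in the residual graph.

2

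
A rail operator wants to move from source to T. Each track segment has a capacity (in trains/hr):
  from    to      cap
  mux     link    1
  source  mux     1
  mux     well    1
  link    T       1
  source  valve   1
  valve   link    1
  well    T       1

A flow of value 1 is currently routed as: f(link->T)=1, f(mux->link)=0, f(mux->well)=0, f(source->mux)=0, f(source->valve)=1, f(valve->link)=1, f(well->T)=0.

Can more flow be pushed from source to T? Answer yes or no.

Residual path source->mux->well->T has bottleneck 1 > 0.
Pushing 1 along it raises the flow to 2, so the given flow is not maximum.

Yes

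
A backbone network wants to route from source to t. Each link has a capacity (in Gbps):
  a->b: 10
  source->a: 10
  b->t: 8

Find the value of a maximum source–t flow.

Augment source->a->b->t: bottleneck 8. Total 8.
No augmenting path remains in the residual graph.

8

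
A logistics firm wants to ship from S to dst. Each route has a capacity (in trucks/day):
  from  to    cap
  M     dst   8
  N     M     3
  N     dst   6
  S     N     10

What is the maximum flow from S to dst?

Augment S->N->dst: bottleneck 6. Total 6.
Augment S->N->M->dst: bottleneck 3. Total 9.
No augmenting path remains in the residual graph.

9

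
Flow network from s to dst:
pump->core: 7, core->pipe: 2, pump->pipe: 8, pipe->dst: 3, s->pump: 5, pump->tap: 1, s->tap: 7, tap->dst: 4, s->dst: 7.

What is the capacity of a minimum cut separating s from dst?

14

Max flow = 14 (via 3 augmenting paths).
In the residual at optimum, the set reachable from s is {core, pipe, pump, s, tap}.
Cut edges: s->dst (cap 7), pipe->dst (cap 3), tap->dst (cap 4). Sum = 14.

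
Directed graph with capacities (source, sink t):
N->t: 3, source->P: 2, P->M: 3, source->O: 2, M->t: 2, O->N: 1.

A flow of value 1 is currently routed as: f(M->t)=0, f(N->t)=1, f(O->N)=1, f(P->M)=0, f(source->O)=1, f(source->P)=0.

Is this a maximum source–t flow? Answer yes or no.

No

Residual path source->P->M->t has bottleneck 2 > 0.
Pushing 2 along it raises the flow to 3, so the given flow is not maximum.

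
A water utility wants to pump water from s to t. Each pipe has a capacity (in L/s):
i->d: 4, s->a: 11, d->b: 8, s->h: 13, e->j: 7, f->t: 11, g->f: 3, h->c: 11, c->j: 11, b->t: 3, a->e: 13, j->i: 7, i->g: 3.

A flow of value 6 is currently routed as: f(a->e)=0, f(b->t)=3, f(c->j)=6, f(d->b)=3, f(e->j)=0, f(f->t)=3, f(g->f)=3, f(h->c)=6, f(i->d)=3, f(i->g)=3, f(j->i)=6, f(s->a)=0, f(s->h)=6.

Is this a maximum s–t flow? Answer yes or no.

Yes

Residual reachable from s: {a, b, c, d, e, h, i, j, s}; t is not reachable.
Saturated cut: i->g, b->t with total capacity 6 = current flow value. Flow is maximum.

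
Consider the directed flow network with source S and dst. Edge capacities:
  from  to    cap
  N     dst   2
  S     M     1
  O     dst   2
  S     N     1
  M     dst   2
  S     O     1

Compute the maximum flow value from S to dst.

3

Augment S→M→dst: bottleneck 1. Total 1.
Augment S→O→dst: bottleneck 1. Total 2.
Augment S→N→dst: bottleneck 1. Total 3.
No augmenting path remains in the residual graph.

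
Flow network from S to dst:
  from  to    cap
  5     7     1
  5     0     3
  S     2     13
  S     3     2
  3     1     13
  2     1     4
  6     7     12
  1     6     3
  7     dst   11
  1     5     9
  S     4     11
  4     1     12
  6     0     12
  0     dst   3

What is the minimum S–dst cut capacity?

7

Max flow = 7 (via 4 augmenting paths).
In the residual at optimum, the set reachable from S is {1, 2, 3, 4, 5, S}.
Cut edges: 1→6 (cap 3), 5→7 (cap 1), 5→0 (cap 3). Sum = 7.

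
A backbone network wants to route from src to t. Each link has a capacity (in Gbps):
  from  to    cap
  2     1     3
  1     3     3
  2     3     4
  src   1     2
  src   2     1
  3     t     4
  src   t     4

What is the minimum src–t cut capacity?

7

Max flow = 7 (via 3 augmenting paths).
In the residual at optimum, the set reachable from src is {src}.
Cut edges: src→2 (cap 1), src→1 (cap 2), src→t (cap 4). Sum = 7.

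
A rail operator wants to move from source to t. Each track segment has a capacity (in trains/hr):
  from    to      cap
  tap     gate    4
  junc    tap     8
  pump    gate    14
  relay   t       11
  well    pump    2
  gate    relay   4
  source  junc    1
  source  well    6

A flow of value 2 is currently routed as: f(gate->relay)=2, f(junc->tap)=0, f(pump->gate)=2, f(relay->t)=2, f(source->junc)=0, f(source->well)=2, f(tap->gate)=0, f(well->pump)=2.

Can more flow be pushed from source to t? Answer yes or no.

Residual path source->junc->tap->gate->relay->t has bottleneck 1 > 0.
Pushing 1 along it raises the flow to 3, so the given flow is not maximum.

Yes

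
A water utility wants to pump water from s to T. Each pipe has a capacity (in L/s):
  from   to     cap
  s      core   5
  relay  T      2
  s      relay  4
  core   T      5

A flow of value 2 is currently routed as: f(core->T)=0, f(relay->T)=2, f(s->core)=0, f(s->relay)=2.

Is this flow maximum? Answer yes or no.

No

Residual path s->core->T has bottleneck 5 > 0.
Pushing 5 along it raises the flow to 7, so the given flow is not maximum.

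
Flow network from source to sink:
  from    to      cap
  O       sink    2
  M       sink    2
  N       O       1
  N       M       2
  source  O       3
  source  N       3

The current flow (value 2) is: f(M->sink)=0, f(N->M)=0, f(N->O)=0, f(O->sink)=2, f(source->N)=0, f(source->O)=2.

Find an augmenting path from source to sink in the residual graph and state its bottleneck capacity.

Residual along source->N->M->sink: source->N: 3, N->M: 2, M->sink: 2.
Bottleneck = min = 2.

source->N->M->sink, bottleneck 2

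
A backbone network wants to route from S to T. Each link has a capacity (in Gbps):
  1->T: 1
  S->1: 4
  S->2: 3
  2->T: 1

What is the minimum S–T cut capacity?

2

Max flow = 2 (via 2 augmenting paths).
In the residual at optimum, the set reachable from S is {1, 2, S}.
Cut edges: 1->T (cap 1), 2->T (cap 1). Sum = 2.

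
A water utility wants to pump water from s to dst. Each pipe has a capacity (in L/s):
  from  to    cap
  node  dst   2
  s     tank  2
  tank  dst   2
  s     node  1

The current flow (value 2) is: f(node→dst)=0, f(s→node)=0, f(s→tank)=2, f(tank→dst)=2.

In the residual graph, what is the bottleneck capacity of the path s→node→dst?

Residual capacities along the path: s→node: 1, node→dst: 2.
Minimum is 1.

1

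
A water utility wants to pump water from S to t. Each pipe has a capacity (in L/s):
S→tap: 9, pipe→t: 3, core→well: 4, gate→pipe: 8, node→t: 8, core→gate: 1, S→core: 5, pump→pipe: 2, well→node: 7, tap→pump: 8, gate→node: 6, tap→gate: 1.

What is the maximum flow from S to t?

Augment S→core→well→node→t: bottleneck 4. Total 4.
Augment S→core→gate→node→t: bottleneck 1. Total 5.
Augment S→tap→gate→node→t: bottleneck 1. Total 6.
Augment S→tap→pump→pipe→t: bottleneck 2. Total 8.
No augmenting path remains in the residual graph.

8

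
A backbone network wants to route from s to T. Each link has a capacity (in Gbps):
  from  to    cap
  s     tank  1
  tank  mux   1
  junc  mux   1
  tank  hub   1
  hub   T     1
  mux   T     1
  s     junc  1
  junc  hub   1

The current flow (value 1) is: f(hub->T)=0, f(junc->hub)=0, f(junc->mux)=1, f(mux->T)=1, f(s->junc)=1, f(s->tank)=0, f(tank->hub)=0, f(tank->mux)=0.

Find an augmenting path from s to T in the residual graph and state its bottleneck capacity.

s->tank->hub->T, bottleneck 1

Residual along s->tank->hub->T: s->tank: 1, tank->hub: 1, hub->T: 1.
Bottleneck = min = 1.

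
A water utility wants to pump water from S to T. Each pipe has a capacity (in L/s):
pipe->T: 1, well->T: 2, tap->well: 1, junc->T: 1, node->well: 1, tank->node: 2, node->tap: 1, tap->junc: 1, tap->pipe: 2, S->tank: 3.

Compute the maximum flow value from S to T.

2

Augment S->tank->node->well->T: bottleneck 1. Total 1.
Augment S->tank->node->tap->well->T: bottleneck 1. Total 2.
No augmenting path remains in the residual graph.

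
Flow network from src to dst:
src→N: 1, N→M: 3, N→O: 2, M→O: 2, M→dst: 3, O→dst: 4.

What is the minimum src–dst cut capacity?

Max flow = 1 (via 1 augmenting path).
In the residual at optimum, the set reachable from src is {src}.
Cut edges: src→N (cap 1). Sum = 1.

1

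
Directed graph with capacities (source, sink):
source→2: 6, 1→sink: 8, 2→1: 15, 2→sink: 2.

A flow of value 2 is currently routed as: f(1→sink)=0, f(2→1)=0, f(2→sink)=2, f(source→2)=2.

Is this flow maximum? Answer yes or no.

Residual path source→2→1→sink has bottleneck 4 > 0.
Pushing 4 along it raises the flow to 6, so the given flow is not maximum.

No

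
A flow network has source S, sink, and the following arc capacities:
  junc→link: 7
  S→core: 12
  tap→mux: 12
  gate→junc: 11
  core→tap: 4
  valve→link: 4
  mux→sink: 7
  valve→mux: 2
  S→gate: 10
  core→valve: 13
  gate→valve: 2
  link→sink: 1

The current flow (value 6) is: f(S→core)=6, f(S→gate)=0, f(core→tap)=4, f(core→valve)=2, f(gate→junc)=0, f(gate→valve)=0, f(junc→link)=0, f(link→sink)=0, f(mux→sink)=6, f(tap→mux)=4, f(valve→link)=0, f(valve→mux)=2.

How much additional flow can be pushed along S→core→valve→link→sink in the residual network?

Residual capacities along the path: S→core: 6, core→valve: 11, valve→link: 4, link→sink: 1.
Minimum is 1.

1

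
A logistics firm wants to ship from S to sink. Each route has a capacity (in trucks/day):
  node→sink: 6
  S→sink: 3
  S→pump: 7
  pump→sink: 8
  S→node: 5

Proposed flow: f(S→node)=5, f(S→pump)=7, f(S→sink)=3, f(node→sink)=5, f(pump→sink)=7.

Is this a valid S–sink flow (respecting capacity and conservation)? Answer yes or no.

Every edge has 0 ≤ f(e) ≤ cap(e).
At each intermediate node, inflow equals outflow.

Yes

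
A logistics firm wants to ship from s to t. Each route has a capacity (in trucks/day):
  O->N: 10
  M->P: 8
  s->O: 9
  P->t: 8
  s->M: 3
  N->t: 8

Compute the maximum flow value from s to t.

11

Augment s->O->N->t: bottleneck 8. Total 8.
Augment s->M->P->t: bottleneck 3. Total 11.
No augmenting path remains in the residual graph.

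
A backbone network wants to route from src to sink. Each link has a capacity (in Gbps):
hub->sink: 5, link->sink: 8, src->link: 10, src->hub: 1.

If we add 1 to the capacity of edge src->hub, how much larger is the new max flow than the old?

1

Original max flow = 9.
After raising cap(src->hub), augmenting paths through that edge carry 1 more unit.
New max flow = 10. Increase = 1.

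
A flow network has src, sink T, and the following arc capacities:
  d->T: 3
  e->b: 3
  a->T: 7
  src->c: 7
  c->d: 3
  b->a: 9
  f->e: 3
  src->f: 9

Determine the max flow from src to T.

Augment src->c->d->T: bottleneck 3. Total 3.
Augment src->f->e->b->a->T: bottleneck 3. Total 6.
No augmenting path remains in the residual graph.

6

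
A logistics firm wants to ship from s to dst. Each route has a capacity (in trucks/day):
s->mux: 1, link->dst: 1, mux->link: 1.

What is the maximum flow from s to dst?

Augment s->mux->link->dst: bottleneck 1. Total 1.
No augmenting path remains in the residual graph.

1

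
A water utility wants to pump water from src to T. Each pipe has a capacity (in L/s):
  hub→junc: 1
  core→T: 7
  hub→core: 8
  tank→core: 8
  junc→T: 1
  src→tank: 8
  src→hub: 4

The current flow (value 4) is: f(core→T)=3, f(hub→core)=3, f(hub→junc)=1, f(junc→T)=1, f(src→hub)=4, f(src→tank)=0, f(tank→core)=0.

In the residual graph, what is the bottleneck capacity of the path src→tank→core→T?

4

Residual capacities along the path: src→tank: 8, tank→core: 8, core→T: 4.
Minimum is 4.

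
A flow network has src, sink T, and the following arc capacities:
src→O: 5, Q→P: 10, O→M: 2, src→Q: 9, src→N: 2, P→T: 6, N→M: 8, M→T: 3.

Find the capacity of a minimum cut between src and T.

9

Max flow = 9 (via 3 augmenting paths).
In the residual at optimum, the set reachable from src is {M, N, O, P, Q, src}.
Cut edges: M→T (cap 3), P→T (cap 6). Sum = 9.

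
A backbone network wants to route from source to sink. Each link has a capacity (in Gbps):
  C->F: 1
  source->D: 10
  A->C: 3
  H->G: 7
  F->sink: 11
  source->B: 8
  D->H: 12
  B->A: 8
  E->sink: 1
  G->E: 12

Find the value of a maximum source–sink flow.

Augment source->D->H->G->E->sink: bottleneck 1. Total 1.
Augment source->B->A->C->F->sink: bottleneck 1. Total 2.
No augmenting path remains in the residual graph.

2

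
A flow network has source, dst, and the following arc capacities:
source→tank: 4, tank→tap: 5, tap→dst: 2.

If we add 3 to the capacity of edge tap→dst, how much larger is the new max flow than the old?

Original max flow = 2.
After raising cap(tap→dst), augmenting paths through that edge carry 2 more units.
New max flow = 4. Increase = 2.

2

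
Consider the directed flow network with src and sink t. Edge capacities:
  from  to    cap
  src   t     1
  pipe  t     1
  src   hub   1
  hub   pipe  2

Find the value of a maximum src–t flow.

2

Augment src->t: bottleneck 1. Total 1.
Augment src->hub->pipe->t: bottleneck 1. Total 2.
No augmenting path remains in the residual graph.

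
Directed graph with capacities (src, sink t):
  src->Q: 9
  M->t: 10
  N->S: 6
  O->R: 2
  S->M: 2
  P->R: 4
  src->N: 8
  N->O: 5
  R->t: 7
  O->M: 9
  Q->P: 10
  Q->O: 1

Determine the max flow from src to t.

Augment src->Q->P->R->t: bottleneck 4. Total 4.
Augment src->Q->O->R->t: bottleneck 1. Total 5.
Augment src->N->O->R->t: bottleneck 1. Total 6.
Augment src->N->O->M->t: bottleneck 4. Total 10.
Augment src->N->S->M->t: bottleneck 2. Total 12.
No augmenting path remains in the residual graph.

12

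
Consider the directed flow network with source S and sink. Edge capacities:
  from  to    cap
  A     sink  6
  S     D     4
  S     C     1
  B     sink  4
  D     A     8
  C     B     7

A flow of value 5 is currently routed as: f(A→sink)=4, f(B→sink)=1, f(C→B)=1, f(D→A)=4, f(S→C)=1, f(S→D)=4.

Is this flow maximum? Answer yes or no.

Residual reachable from S: {S}; sink is not reachable.
Saturated cut: S→C, S→D with total capacity 5 = current flow value. Flow is maximum.

Yes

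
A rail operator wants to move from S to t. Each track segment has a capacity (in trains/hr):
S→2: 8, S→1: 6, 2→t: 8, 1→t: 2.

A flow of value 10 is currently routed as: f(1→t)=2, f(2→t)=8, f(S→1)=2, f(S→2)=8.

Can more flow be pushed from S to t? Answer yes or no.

Residual reachable from S: {1, S}; t is not reachable.
Saturated cut: S→2, 1→t with total capacity 10 = current flow value. Flow is maximum.

No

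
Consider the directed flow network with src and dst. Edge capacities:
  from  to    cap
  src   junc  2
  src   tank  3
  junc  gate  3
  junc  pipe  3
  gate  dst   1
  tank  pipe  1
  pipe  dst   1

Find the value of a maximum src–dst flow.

2

Augment src→tank→pipe→dst: bottleneck 1. Total 1.
Augment src→junc→gate→dst: bottleneck 1. Total 2.
No augmenting path remains in the residual graph.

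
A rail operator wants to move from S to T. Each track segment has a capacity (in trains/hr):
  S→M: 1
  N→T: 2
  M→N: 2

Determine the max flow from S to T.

Augment S→M→N→T: bottleneck 1. Total 1.
No augmenting path remains in the residual graph.

1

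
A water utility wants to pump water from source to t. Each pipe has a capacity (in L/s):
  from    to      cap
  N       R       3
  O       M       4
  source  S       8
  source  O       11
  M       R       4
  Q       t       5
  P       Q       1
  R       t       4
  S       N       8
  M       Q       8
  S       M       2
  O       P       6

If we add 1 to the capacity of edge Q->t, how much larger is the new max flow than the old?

Original max flow = 9.
After raising cap(Q->t), augmenting paths through that edge carry 1 more unit.
New max flow = 10. Increase = 1.

1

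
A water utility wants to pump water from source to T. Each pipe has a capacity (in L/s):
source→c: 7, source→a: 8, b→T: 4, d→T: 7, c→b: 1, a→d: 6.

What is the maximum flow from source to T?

Augment source→a→d→T: bottleneck 6. Total 6.
Augment source→c→b→T: bottleneck 1. Total 7.
No augmenting path remains in the residual graph.

7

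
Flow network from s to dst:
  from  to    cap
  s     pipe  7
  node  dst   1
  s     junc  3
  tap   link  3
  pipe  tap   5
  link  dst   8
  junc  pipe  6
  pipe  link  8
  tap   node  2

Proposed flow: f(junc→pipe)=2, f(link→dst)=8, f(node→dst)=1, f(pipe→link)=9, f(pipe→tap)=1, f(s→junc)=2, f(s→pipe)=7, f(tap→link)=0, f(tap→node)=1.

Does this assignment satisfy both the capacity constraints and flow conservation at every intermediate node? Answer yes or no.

No

Capacity violated on pipe→link: flow 9 > capacity 8.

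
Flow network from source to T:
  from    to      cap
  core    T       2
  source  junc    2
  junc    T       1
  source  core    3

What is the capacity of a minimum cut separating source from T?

Max flow = 3 (via 2 augmenting paths).
In the residual at optimum, the set reachable from source is {core, junc, source}.
Cut edges: junc→T (cap 1), core→T (cap 2). Sum = 3.

3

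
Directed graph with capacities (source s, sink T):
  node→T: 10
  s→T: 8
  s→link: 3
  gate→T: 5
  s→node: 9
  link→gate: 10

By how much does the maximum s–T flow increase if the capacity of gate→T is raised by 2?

0

Original max flow = 20.
Edge gate→T does not cross the min cut (source side {s}), so extra capacity there cannot help.
New max flow = 20. Increase = 0.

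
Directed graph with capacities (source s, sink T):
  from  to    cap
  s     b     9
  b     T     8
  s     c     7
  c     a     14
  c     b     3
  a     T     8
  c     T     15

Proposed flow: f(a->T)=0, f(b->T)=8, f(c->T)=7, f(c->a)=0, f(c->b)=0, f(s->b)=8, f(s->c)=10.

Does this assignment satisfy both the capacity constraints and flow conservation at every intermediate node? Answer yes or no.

No

Capacity violated on s->c: flow 10 > capacity 7.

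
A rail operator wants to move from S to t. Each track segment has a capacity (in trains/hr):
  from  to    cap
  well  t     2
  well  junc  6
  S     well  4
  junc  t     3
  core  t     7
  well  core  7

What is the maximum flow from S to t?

4

Augment S->well->t: bottleneck 2. Total 2.
Augment S->well->core->t: bottleneck 2. Total 4.
No augmenting path remains in the residual graph.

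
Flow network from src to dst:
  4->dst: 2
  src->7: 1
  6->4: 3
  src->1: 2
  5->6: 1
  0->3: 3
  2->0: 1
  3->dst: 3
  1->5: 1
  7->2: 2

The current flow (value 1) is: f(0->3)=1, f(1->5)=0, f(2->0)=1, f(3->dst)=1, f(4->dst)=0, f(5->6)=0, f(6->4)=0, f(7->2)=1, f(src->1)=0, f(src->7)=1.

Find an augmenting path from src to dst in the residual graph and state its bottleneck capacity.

src->1->5->6->4->dst, bottleneck 1

Residual along src->1->5->6->4->dst: src->1: 2, 1->5: 1, 5->6: 1, 6->4: 3, 4->dst: 2.
Bottleneck = min = 1.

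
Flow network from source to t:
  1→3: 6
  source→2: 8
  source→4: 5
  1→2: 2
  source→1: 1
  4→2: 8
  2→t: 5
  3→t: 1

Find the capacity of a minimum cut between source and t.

6

Max flow = 6 (via 2 augmenting paths).
In the residual at optimum, the set reachable from source is {2, 4, source}.
Cut edges: source→1 (cap 1), 2→t (cap 5). Sum = 6.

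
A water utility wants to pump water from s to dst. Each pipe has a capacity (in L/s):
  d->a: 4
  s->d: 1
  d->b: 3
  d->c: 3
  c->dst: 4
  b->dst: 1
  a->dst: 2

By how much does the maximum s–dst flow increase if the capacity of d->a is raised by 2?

Original max flow = 1.
Edge d->a does not cross the min cut (source side {s}), so extra capacity there cannot help.
New max flow = 1. Increase = 0.

0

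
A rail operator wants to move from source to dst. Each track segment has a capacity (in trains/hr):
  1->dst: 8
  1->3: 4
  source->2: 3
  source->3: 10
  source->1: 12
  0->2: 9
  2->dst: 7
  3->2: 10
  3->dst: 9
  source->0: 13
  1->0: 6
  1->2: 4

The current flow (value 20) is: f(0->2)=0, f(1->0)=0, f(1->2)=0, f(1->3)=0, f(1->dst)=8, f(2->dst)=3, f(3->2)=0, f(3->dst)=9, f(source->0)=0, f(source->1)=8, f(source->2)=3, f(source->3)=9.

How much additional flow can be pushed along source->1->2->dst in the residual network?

Residual capacities along the path: source->1: 4, 1->2: 4, 2->dst: 4.
Minimum is 4.

4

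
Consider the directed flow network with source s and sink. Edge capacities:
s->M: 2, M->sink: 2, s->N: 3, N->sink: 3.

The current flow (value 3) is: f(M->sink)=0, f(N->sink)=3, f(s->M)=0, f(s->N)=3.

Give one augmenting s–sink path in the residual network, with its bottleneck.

s->M->sink, bottleneck 2

Residual along s->M->sink: s->M: 2, M->sink: 2.
Bottleneck = min = 2.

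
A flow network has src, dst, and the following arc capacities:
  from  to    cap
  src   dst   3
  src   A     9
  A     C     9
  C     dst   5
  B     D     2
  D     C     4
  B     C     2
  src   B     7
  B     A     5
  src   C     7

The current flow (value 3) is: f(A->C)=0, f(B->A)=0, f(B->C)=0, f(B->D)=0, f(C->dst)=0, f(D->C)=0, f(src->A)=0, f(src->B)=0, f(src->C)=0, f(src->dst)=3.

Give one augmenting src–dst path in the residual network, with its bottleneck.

src->C->dst, bottleneck 5

Residual along src->C->dst: src->C: 7, C->dst: 5.
Bottleneck = min = 5.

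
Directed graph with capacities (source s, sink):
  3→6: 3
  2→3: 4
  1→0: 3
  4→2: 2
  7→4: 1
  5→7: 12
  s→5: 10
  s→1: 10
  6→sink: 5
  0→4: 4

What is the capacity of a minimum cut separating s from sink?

Max flow = 2 (via 2 augmenting paths).
In the residual at optimum, the set reachable from s is {0, 1, 4, 5, 7, s}.
Cut edges: 4→2 (cap 2). Sum = 2.

2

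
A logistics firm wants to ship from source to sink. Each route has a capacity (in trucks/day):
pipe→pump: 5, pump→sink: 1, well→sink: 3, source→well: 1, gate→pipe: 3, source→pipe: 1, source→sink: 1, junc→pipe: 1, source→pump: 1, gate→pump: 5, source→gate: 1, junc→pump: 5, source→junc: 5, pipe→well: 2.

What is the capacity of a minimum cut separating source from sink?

Max flow = 5 (via 5 augmenting paths).
In the residual at optimum, the set reachable from source is {gate, junc, pipe, pump, source}.
Cut edges: source→well (cap 1), source→sink (cap 1), pipe→well (cap 2), pump→sink (cap 1). Sum = 5.

5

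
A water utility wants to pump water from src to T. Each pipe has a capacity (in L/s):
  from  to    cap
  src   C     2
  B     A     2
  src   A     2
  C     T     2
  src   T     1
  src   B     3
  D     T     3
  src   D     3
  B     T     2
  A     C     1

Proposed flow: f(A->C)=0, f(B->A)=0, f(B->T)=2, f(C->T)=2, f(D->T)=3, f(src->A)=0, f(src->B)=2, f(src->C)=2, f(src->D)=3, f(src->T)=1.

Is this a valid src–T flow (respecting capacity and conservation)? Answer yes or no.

Yes

Every edge has 0 ≤ f(e) ≤ cap(e).
At each intermediate node, inflow equals outflow.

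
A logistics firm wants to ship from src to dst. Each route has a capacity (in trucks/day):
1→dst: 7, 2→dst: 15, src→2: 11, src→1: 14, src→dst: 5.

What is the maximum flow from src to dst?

Augment src→dst: bottleneck 5. Total 5.
Augment src→1→dst: bottleneck 7. Total 12.
Augment src→2→dst: bottleneck 11. Total 23.
No augmenting path remains in the residual graph.

23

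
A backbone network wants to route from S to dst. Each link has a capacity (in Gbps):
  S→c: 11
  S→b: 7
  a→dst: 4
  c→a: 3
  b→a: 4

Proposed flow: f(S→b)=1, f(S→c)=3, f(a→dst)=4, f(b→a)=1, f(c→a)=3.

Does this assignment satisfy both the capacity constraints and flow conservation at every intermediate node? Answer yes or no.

Yes

Every edge has 0 ≤ f(e) ≤ cap(e).
At each intermediate node, inflow equals outflow.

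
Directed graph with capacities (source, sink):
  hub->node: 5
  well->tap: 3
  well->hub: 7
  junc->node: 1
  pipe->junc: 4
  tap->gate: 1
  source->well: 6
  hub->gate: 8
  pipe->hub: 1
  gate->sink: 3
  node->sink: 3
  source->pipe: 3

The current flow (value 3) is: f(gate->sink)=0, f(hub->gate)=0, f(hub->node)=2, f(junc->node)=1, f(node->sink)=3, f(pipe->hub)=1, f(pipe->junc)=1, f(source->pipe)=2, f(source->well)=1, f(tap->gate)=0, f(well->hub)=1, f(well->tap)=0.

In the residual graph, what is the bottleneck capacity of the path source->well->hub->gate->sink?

3

Residual capacities along the path: source->well: 5, well->hub: 6, hub->gate: 8, gate->sink: 3.
Minimum is 3.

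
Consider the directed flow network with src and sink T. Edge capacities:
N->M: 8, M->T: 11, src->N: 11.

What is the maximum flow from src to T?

8

Augment src->N->M->T: bottleneck 8. Total 8.
No augmenting path remains in the residual graph.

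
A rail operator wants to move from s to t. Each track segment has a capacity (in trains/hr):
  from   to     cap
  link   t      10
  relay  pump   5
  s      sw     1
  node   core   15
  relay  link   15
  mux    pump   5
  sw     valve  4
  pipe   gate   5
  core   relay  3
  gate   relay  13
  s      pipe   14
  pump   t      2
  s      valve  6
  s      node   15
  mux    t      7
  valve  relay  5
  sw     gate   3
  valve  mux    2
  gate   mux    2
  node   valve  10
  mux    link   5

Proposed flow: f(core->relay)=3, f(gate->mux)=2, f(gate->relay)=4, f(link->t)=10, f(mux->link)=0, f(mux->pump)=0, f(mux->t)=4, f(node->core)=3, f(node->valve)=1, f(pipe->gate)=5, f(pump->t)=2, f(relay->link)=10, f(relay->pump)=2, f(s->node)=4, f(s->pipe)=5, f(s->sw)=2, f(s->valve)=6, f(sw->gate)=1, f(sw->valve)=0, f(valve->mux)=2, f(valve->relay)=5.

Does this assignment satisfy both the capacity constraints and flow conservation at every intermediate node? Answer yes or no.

No

Capacity violated on s->sw: flow 2 > capacity 1.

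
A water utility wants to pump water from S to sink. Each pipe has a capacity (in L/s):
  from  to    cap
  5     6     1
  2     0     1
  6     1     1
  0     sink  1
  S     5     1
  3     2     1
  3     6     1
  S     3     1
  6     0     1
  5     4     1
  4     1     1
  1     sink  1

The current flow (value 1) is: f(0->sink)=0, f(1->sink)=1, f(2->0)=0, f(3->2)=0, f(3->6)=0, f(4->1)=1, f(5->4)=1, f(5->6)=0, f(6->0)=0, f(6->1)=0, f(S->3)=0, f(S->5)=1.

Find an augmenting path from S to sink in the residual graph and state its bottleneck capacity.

Residual along S->3->6->0->sink: S->3: 1, 3->6: 1, 6->0: 1, 0->sink: 1.
Bottleneck = min = 1.

S->3->6->0->sink, bottleneck 1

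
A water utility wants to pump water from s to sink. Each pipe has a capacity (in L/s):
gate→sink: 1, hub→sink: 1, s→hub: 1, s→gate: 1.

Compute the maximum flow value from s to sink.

2

Augment s→gate→sink: bottleneck 1. Total 1.
Augment s→hub→sink: bottleneck 1. Total 2.
No augmenting path remains in the residual graph.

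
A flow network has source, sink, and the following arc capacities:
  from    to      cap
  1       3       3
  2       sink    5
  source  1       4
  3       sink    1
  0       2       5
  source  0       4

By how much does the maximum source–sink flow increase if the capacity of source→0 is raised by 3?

Original max flow = 5.
After raising cap(source→0), augmenting paths through that edge carry 1 more unit.
New max flow = 6. Increase = 1.

1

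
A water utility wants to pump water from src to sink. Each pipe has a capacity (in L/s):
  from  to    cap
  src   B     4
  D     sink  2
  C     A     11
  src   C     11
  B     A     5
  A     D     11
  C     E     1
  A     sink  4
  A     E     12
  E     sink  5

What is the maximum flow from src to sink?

Augment src→C→A→sink: bottleneck 4. Total 4.
Augment src→C→E→sink: bottleneck 1. Total 5.
Augment src→C→A→E→sink: bottleneck 4. Total 9.
Augment src→C→A→D→sink: bottleneck 2. Total 11.
No augmenting path remains in the residual graph.

11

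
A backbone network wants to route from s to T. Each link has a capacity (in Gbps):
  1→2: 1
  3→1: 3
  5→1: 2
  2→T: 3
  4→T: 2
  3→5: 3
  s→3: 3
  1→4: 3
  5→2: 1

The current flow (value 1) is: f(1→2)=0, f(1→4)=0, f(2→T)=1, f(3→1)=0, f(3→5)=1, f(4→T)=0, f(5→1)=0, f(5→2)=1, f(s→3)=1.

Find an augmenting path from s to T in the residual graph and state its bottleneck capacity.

s→3→1→4→T, bottleneck 2

Residual along s→3→1→4→T: s→3: 2, 3→1: 3, 1→4: 3, 4→T: 2.
Bottleneck = min = 2.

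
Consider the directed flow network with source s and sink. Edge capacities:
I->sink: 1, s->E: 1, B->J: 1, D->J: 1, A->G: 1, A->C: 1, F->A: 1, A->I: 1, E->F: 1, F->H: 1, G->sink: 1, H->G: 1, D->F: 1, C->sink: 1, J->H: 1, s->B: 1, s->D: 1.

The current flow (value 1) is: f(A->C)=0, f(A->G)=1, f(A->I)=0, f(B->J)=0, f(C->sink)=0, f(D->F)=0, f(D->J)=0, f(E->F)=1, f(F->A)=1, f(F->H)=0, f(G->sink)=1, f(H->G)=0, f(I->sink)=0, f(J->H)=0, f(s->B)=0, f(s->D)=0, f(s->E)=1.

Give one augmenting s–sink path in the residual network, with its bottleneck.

s->D->F->H->G->A->I->sink, bottleneck 1

Residual along s->D->F->H->G->A->I->sink: s->D: 1, D->F: 1, F->H: 1, H->G: 1, G->A: 1 (reverse), A->I: 1, I->sink: 1.
Bottleneck = min = 1.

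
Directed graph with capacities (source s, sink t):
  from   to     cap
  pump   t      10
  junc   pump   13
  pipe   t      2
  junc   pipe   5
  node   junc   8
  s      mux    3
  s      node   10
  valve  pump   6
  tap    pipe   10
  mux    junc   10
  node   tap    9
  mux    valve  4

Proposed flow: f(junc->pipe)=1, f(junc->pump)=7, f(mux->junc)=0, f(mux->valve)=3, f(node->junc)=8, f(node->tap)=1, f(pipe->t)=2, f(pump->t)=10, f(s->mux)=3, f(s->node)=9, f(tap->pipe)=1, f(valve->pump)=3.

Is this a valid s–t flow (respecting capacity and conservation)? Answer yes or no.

Every edge has 0 ≤ f(e) ≤ cap(e).
At each intermediate node, inflow equals outflow.

Yes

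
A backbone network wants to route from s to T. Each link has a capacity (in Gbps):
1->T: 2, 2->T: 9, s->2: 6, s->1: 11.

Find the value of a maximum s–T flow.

8

Augment s->1->T: bottleneck 2. Total 2.
Augment s->2->T: bottleneck 6. Total 8.
No augmenting path remains in the residual graph.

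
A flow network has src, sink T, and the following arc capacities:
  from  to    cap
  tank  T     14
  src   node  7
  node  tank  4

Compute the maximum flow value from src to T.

Augment src->node->tank->T: bottleneck 4. Total 4.
No augmenting path remains in the residual graph.

4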